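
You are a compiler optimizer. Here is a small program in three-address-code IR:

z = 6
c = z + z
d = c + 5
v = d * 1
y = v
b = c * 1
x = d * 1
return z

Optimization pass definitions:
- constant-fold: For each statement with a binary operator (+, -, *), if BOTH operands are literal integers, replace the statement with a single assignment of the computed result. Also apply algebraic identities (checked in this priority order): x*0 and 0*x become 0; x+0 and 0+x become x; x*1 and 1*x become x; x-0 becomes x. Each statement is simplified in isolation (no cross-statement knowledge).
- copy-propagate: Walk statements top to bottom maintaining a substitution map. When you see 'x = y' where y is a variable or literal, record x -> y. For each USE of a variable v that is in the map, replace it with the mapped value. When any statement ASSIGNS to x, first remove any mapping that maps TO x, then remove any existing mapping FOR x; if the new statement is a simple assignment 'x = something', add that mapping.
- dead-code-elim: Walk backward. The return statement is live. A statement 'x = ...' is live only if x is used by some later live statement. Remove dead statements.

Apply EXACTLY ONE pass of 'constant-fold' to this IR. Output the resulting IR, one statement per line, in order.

Answer: z = 6
c = z + z
d = c + 5
v = d
y = v
b = c
x = d
return z

Derivation:
Applying constant-fold statement-by-statement:
  [1] z = 6  (unchanged)
  [2] c = z + z  (unchanged)
  [3] d = c + 5  (unchanged)
  [4] v = d * 1  -> v = d
  [5] y = v  (unchanged)
  [6] b = c * 1  -> b = c
  [7] x = d * 1  -> x = d
  [8] return z  (unchanged)
Result (8 stmts):
  z = 6
  c = z + z
  d = c + 5
  v = d
  y = v
  b = c
  x = d
  return z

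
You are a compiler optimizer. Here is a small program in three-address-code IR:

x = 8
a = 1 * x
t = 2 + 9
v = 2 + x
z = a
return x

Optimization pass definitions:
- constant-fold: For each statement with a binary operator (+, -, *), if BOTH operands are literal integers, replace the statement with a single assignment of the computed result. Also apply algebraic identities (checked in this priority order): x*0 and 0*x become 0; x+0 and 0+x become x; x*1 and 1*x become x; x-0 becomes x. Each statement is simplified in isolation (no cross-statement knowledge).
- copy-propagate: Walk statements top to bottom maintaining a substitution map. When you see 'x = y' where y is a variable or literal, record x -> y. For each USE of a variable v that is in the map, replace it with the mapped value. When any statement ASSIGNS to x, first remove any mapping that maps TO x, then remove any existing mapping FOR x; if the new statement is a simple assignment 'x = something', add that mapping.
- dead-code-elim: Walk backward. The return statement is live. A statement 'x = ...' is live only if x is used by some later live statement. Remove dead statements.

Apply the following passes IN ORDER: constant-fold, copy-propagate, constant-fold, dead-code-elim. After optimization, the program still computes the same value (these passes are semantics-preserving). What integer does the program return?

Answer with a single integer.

Answer: 8

Derivation:
Initial IR:
  x = 8
  a = 1 * x
  t = 2 + 9
  v = 2 + x
  z = a
  return x
After constant-fold (6 stmts):
  x = 8
  a = x
  t = 11
  v = 2 + x
  z = a
  return x
After copy-propagate (6 stmts):
  x = 8
  a = 8
  t = 11
  v = 2 + 8
  z = 8
  return 8
After constant-fold (6 stmts):
  x = 8
  a = 8
  t = 11
  v = 10
  z = 8
  return 8
After dead-code-elim (1 stmts):
  return 8
Evaluate:
  x = 8  =>  x = 8
  a = 1 * x  =>  a = 8
  t = 2 + 9  =>  t = 11
  v = 2 + x  =>  v = 10
  z = a  =>  z = 8
  return x = 8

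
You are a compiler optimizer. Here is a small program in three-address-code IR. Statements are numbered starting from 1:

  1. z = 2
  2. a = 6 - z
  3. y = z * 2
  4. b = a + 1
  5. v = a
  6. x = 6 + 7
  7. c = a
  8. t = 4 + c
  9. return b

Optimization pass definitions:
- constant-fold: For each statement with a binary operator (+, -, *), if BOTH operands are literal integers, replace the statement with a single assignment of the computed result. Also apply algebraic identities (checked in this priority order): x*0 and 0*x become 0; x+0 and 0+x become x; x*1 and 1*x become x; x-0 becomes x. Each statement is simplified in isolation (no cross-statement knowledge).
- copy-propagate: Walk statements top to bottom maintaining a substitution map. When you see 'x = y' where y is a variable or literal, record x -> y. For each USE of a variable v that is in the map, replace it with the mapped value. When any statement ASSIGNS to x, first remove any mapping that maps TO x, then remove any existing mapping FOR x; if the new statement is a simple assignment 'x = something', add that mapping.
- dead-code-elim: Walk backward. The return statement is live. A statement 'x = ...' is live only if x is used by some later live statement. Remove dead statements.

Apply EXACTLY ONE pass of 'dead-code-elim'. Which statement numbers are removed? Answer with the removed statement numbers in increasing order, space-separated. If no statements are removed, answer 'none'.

Answer: 3 5 6 7 8

Derivation:
Backward liveness scan:
Stmt 1 'z = 2': KEEP (z is live); live-in = []
Stmt 2 'a = 6 - z': KEEP (a is live); live-in = ['z']
Stmt 3 'y = z * 2': DEAD (y not in live set ['a'])
Stmt 4 'b = a + 1': KEEP (b is live); live-in = ['a']
Stmt 5 'v = a': DEAD (v not in live set ['b'])
Stmt 6 'x = 6 + 7': DEAD (x not in live set ['b'])
Stmt 7 'c = a': DEAD (c not in live set ['b'])
Stmt 8 't = 4 + c': DEAD (t not in live set ['b'])
Stmt 9 'return b': KEEP (return); live-in = ['b']
Removed statement numbers: [3, 5, 6, 7, 8]
Surviving IR:
  z = 2
  a = 6 - z
  b = a + 1
  return b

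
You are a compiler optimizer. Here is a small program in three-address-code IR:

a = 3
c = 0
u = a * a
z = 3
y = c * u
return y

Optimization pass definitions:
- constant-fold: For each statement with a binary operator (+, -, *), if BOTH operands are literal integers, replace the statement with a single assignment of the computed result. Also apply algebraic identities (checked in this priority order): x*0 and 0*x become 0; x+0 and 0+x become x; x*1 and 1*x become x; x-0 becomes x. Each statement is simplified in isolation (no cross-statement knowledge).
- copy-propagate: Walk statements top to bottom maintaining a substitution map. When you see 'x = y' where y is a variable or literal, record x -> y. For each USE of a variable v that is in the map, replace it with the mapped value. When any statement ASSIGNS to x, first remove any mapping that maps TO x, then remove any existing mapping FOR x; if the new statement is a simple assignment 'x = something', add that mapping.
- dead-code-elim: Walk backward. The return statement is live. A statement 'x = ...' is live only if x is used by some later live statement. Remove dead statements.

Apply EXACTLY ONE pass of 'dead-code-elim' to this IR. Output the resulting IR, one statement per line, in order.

Applying dead-code-elim statement-by-statement:
  [6] return y  -> KEEP (return); live=['y']
  [5] y = c * u  -> KEEP; live=['c', 'u']
  [4] z = 3  -> DEAD (z not live)
  [3] u = a * a  -> KEEP; live=['a', 'c']
  [2] c = 0  -> KEEP; live=['a']
  [1] a = 3  -> KEEP; live=[]
Result (5 stmts):
  a = 3
  c = 0
  u = a * a
  y = c * u
  return y

Answer: a = 3
c = 0
u = a * a
y = c * u
return y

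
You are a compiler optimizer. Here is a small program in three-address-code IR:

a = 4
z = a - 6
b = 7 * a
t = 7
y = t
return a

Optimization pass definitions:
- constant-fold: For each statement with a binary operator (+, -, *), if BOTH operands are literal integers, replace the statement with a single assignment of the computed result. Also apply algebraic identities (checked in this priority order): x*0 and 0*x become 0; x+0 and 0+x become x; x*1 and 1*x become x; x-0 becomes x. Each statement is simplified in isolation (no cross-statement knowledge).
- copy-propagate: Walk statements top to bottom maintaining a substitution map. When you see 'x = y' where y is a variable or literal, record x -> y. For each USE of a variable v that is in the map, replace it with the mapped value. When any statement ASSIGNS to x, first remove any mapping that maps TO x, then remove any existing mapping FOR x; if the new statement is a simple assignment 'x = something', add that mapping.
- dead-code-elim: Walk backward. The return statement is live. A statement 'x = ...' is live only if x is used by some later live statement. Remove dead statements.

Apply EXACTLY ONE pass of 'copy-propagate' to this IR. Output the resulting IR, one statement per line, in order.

Applying copy-propagate statement-by-statement:
  [1] a = 4  (unchanged)
  [2] z = a - 6  -> z = 4 - 6
  [3] b = 7 * a  -> b = 7 * 4
  [4] t = 7  (unchanged)
  [5] y = t  -> y = 7
  [6] return a  -> return 4
Result (6 stmts):
  a = 4
  z = 4 - 6
  b = 7 * 4
  t = 7
  y = 7
  return 4

Answer: a = 4
z = 4 - 6
b = 7 * 4
t = 7
y = 7
return 4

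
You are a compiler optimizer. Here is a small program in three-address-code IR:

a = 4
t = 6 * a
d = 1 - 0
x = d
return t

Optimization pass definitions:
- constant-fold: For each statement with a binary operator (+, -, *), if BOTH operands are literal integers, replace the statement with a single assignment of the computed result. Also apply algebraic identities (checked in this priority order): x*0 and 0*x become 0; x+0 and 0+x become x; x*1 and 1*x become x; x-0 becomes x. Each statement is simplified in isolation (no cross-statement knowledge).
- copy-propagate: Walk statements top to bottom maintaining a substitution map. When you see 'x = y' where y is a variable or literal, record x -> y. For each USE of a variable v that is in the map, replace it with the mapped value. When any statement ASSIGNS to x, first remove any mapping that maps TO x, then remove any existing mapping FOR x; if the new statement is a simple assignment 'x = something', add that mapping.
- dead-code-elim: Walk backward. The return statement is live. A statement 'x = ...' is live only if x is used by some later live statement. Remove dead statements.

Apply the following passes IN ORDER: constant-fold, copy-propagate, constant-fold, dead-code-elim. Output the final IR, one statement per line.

Initial IR:
  a = 4
  t = 6 * a
  d = 1 - 0
  x = d
  return t
After constant-fold (5 stmts):
  a = 4
  t = 6 * a
  d = 1
  x = d
  return t
After copy-propagate (5 stmts):
  a = 4
  t = 6 * 4
  d = 1
  x = 1
  return t
After constant-fold (5 stmts):
  a = 4
  t = 24
  d = 1
  x = 1
  return t
After dead-code-elim (2 stmts):
  t = 24
  return t

Answer: t = 24
return t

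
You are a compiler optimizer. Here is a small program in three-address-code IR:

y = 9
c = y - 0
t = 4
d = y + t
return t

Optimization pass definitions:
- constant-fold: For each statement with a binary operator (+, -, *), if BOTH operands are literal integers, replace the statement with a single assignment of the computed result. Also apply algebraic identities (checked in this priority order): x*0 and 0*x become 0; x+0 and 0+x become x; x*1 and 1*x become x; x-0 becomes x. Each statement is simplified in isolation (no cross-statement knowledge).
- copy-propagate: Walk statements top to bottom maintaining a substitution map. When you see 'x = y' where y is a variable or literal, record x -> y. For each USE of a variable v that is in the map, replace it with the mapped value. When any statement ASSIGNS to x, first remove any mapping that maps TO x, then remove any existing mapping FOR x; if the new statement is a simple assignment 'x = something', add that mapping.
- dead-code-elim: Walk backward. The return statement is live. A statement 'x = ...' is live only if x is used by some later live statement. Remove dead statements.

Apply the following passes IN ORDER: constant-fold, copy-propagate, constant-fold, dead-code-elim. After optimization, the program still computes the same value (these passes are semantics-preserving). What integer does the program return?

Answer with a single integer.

Initial IR:
  y = 9
  c = y - 0
  t = 4
  d = y + t
  return t
After constant-fold (5 stmts):
  y = 9
  c = y
  t = 4
  d = y + t
  return t
After copy-propagate (5 stmts):
  y = 9
  c = 9
  t = 4
  d = 9 + 4
  return 4
After constant-fold (5 stmts):
  y = 9
  c = 9
  t = 4
  d = 13
  return 4
After dead-code-elim (1 stmts):
  return 4
Evaluate:
  y = 9  =>  y = 9
  c = y - 0  =>  c = 9
  t = 4  =>  t = 4
  d = y + t  =>  d = 13
  return t = 4

Answer: 4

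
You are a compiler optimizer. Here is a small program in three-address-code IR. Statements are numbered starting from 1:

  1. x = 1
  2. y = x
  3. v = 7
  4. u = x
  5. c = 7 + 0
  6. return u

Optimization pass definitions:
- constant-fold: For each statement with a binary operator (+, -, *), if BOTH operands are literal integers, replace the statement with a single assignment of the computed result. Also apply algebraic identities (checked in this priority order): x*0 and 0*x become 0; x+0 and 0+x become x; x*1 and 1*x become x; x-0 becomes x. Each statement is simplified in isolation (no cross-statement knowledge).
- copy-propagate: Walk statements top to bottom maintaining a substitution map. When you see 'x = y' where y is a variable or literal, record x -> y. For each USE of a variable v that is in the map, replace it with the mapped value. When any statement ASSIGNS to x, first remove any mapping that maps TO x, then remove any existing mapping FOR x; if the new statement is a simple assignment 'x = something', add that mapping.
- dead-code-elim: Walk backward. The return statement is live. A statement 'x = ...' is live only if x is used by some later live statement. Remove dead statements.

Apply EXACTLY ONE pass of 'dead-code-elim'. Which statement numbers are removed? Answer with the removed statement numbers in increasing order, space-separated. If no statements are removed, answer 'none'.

Answer: 2 3 5

Derivation:
Backward liveness scan:
Stmt 1 'x = 1': KEEP (x is live); live-in = []
Stmt 2 'y = x': DEAD (y not in live set ['x'])
Stmt 3 'v = 7': DEAD (v not in live set ['x'])
Stmt 4 'u = x': KEEP (u is live); live-in = ['x']
Stmt 5 'c = 7 + 0': DEAD (c not in live set ['u'])
Stmt 6 'return u': KEEP (return); live-in = ['u']
Removed statement numbers: [2, 3, 5]
Surviving IR:
  x = 1
  u = x
  return u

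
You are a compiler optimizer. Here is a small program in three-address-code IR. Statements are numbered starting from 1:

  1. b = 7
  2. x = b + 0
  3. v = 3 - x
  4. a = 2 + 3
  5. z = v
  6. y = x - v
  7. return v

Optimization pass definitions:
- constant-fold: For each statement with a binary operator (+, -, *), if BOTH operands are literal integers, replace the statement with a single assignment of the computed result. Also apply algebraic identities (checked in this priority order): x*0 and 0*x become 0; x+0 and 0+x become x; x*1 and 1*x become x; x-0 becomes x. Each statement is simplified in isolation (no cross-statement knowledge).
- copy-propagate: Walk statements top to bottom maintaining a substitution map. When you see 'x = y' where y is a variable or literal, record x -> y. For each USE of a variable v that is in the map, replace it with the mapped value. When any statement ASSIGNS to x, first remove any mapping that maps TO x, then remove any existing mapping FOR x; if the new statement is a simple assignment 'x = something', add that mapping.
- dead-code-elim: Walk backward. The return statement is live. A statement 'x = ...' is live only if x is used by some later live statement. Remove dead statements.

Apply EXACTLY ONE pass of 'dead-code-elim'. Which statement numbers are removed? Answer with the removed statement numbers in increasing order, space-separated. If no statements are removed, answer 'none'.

Backward liveness scan:
Stmt 1 'b = 7': KEEP (b is live); live-in = []
Stmt 2 'x = b + 0': KEEP (x is live); live-in = ['b']
Stmt 3 'v = 3 - x': KEEP (v is live); live-in = ['x']
Stmt 4 'a = 2 + 3': DEAD (a not in live set ['v'])
Stmt 5 'z = v': DEAD (z not in live set ['v'])
Stmt 6 'y = x - v': DEAD (y not in live set ['v'])
Stmt 7 'return v': KEEP (return); live-in = ['v']
Removed statement numbers: [4, 5, 6]
Surviving IR:
  b = 7
  x = b + 0
  v = 3 - x
  return v

Answer: 4 5 6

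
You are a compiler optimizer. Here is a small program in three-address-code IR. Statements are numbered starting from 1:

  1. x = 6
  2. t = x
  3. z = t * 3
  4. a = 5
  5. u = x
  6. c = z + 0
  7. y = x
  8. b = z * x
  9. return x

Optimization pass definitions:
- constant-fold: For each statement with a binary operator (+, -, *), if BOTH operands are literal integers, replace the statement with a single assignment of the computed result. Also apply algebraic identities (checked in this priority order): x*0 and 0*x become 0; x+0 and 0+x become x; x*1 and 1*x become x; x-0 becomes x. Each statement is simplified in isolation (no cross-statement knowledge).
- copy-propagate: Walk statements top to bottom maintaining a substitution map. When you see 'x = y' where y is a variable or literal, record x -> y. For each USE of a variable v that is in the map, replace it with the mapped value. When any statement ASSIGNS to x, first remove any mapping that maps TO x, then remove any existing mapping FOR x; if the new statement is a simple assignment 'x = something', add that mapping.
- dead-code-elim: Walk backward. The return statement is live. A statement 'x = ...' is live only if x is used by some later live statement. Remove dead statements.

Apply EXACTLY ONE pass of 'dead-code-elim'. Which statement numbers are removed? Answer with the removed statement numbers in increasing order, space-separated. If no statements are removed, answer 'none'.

Backward liveness scan:
Stmt 1 'x = 6': KEEP (x is live); live-in = []
Stmt 2 't = x': DEAD (t not in live set ['x'])
Stmt 3 'z = t * 3': DEAD (z not in live set ['x'])
Stmt 4 'a = 5': DEAD (a not in live set ['x'])
Stmt 5 'u = x': DEAD (u not in live set ['x'])
Stmt 6 'c = z + 0': DEAD (c not in live set ['x'])
Stmt 7 'y = x': DEAD (y not in live set ['x'])
Stmt 8 'b = z * x': DEAD (b not in live set ['x'])
Stmt 9 'return x': KEEP (return); live-in = ['x']
Removed statement numbers: [2, 3, 4, 5, 6, 7, 8]
Surviving IR:
  x = 6
  return x

Answer: 2 3 4 5 6 7 8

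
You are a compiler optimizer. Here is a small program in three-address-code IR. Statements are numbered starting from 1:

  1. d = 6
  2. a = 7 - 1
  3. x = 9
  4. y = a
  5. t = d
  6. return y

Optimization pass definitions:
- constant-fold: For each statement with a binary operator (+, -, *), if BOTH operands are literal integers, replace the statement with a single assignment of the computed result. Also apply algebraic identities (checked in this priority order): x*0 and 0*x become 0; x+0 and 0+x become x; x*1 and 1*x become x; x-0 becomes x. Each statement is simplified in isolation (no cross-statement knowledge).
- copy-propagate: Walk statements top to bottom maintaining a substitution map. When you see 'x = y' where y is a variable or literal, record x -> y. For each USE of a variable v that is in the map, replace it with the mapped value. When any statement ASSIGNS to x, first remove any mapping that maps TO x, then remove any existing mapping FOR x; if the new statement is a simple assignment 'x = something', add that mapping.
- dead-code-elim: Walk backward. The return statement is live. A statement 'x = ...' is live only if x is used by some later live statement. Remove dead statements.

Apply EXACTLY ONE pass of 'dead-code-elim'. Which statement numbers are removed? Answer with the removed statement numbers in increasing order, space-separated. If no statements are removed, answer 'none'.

Backward liveness scan:
Stmt 1 'd = 6': DEAD (d not in live set [])
Stmt 2 'a = 7 - 1': KEEP (a is live); live-in = []
Stmt 3 'x = 9': DEAD (x not in live set ['a'])
Stmt 4 'y = a': KEEP (y is live); live-in = ['a']
Stmt 5 't = d': DEAD (t not in live set ['y'])
Stmt 6 'return y': KEEP (return); live-in = ['y']
Removed statement numbers: [1, 3, 5]
Surviving IR:
  a = 7 - 1
  y = a
  return y

Answer: 1 3 5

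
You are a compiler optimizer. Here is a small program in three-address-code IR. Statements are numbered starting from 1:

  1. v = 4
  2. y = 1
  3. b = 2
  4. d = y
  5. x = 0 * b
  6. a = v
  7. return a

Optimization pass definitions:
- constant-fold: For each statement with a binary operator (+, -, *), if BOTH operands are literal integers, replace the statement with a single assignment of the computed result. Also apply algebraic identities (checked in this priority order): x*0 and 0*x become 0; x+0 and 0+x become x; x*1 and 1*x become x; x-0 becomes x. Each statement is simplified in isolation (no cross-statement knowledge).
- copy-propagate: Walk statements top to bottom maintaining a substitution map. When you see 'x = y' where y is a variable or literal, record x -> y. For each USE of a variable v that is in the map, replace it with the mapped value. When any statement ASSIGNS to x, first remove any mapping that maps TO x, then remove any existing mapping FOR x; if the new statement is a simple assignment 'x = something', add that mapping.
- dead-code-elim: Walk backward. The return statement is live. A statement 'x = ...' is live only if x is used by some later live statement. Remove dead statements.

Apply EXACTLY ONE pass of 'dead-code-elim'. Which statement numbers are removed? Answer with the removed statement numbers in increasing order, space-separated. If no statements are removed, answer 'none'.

Answer: 2 3 4 5

Derivation:
Backward liveness scan:
Stmt 1 'v = 4': KEEP (v is live); live-in = []
Stmt 2 'y = 1': DEAD (y not in live set ['v'])
Stmt 3 'b = 2': DEAD (b not in live set ['v'])
Stmt 4 'd = y': DEAD (d not in live set ['v'])
Stmt 5 'x = 0 * b': DEAD (x not in live set ['v'])
Stmt 6 'a = v': KEEP (a is live); live-in = ['v']
Stmt 7 'return a': KEEP (return); live-in = ['a']
Removed statement numbers: [2, 3, 4, 5]
Surviving IR:
  v = 4
  a = v
  return a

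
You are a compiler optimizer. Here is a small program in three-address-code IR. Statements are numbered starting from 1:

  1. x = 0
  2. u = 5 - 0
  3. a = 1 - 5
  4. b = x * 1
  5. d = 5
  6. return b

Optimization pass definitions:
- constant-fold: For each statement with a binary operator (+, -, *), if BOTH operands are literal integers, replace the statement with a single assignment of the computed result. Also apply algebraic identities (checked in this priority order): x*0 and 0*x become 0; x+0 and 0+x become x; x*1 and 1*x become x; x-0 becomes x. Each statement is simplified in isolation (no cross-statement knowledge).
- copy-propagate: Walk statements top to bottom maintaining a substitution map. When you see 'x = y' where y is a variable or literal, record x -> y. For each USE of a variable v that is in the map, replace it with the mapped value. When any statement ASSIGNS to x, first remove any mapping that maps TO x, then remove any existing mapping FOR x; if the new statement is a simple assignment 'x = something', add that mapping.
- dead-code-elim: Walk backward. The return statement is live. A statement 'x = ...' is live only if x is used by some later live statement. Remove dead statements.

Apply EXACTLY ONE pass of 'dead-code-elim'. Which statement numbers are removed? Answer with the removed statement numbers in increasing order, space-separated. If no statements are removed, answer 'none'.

Backward liveness scan:
Stmt 1 'x = 0': KEEP (x is live); live-in = []
Stmt 2 'u = 5 - 0': DEAD (u not in live set ['x'])
Stmt 3 'a = 1 - 5': DEAD (a not in live set ['x'])
Stmt 4 'b = x * 1': KEEP (b is live); live-in = ['x']
Stmt 5 'd = 5': DEAD (d not in live set ['b'])
Stmt 6 'return b': KEEP (return); live-in = ['b']
Removed statement numbers: [2, 3, 5]
Surviving IR:
  x = 0
  b = x * 1
  return b

Answer: 2 3 5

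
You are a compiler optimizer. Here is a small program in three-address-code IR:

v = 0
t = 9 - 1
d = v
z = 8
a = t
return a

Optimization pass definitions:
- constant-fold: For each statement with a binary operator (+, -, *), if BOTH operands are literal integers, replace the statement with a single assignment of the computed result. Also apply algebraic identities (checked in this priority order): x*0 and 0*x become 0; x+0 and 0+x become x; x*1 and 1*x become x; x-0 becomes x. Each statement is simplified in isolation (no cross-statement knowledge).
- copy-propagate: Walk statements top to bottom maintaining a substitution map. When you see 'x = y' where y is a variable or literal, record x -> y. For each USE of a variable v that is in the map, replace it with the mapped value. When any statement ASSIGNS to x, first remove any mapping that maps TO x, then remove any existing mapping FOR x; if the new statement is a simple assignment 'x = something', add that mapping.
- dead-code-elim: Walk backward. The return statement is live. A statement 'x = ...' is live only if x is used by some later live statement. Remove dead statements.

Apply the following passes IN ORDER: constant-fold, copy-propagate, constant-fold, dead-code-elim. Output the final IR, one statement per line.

Answer: return 8

Derivation:
Initial IR:
  v = 0
  t = 9 - 1
  d = v
  z = 8
  a = t
  return a
After constant-fold (6 stmts):
  v = 0
  t = 8
  d = v
  z = 8
  a = t
  return a
After copy-propagate (6 stmts):
  v = 0
  t = 8
  d = 0
  z = 8
  a = 8
  return 8
After constant-fold (6 stmts):
  v = 0
  t = 8
  d = 0
  z = 8
  a = 8
  return 8
After dead-code-elim (1 stmts):
  return 8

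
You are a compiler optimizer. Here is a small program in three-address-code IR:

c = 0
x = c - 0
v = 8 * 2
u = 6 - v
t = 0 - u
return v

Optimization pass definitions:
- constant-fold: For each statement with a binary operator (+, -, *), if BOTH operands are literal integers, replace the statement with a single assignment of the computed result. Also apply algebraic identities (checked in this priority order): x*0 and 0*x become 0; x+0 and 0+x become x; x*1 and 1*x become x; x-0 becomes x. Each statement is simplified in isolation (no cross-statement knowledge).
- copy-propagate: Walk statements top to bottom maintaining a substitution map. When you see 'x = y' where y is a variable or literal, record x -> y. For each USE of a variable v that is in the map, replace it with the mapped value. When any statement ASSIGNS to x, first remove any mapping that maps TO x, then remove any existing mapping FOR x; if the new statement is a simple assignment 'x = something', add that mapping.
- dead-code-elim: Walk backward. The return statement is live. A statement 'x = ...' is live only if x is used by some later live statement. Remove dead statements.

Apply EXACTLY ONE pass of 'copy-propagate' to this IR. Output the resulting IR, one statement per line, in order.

Answer: c = 0
x = 0 - 0
v = 8 * 2
u = 6 - v
t = 0 - u
return v

Derivation:
Applying copy-propagate statement-by-statement:
  [1] c = 0  (unchanged)
  [2] x = c - 0  -> x = 0 - 0
  [3] v = 8 * 2  (unchanged)
  [4] u = 6 - v  (unchanged)
  [5] t = 0 - u  (unchanged)
  [6] return v  (unchanged)
Result (6 stmts):
  c = 0
  x = 0 - 0
  v = 8 * 2
  u = 6 - v
  t = 0 - u
  return v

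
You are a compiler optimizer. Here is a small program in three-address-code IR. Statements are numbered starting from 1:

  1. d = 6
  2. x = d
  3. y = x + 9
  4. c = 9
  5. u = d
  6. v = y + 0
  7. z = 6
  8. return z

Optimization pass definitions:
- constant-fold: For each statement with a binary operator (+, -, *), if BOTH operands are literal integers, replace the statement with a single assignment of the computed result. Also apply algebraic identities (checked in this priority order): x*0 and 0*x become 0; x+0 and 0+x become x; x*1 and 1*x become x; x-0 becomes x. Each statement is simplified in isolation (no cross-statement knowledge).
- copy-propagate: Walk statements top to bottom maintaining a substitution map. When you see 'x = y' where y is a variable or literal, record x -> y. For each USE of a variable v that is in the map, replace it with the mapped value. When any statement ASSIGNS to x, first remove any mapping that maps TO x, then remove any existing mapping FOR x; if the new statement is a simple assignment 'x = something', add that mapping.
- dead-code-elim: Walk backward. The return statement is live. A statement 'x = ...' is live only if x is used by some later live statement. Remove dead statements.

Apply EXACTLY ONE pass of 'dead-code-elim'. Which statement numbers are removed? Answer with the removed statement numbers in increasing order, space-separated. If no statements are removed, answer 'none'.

Backward liveness scan:
Stmt 1 'd = 6': DEAD (d not in live set [])
Stmt 2 'x = d': DEAD (x not in live set [])
Stmt 3 'y = x + 9': DEAD (y not in live set [])
Stmt 4 'c = 9': DEAD (c not in live set [])
Stmt 5 'u = d': DEAD (u not in live set [])
Stmt 6 'v = y + 0': DEAD (v not in live set [])
Stmt 7 'z = 6': KEEP (z is live); live-in = []
Stmt 8 'return z': KEEP (return); live-in = ['z']
Removed statement numbers: [1, 2, 3, 4, 5, 6]
Surviving IR:
  z = 6
  return z

Answer: 1 2 3 4 5 6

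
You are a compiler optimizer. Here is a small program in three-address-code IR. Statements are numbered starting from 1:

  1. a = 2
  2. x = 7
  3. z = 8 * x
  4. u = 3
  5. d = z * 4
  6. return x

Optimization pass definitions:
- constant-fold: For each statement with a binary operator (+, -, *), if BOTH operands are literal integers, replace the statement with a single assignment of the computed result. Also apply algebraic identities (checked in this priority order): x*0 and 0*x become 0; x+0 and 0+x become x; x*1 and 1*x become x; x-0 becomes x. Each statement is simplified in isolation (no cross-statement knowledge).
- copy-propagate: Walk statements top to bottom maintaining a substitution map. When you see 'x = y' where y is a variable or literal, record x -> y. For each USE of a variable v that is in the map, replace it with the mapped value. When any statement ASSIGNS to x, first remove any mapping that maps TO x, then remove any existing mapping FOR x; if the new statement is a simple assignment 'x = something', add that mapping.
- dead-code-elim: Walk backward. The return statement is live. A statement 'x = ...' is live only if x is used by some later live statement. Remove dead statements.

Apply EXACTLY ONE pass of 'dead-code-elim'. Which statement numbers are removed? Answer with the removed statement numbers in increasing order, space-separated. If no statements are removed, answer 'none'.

Answer: 1 3 4 5

Derivation:
Backward liveness scan:
Stmt 1 'a = 2': DEAD (a not in live set [])
Stmt 2 'x = 7': KEEP (x is live); live-in = []
Stmt 3 'z = 8 * x': DEAD (z not in live set ['x'])
Stmt 4 'u = 3': DEAD (u not in live set ['x'])
Stmt 5 'd = z * 4': DEAD (d not in live set ['x'])
Stmt 6 'return x': KEEP (return); live-in = ['x']
Removed statement numbers: [1, 3, 4, 5]
Surviving IR:
  x = 7
  return x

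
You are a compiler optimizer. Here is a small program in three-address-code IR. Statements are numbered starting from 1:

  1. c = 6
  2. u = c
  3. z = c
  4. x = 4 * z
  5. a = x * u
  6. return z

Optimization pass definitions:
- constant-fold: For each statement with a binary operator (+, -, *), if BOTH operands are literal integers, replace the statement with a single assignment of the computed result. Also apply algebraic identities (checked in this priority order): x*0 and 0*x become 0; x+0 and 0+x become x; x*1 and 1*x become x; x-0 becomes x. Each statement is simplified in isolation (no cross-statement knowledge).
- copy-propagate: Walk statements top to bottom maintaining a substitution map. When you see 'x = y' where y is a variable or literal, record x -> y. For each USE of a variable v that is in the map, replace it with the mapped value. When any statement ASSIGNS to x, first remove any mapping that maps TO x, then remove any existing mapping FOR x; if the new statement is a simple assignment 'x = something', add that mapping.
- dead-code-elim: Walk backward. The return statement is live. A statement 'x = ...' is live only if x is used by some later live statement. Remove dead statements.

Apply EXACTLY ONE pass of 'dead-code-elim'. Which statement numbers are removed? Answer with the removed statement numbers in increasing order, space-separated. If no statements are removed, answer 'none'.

Backward liveness scan:
Stmt 1 'c = 6': KEEP (c is live); live-in = []
Stmt 2 'u = c': DEAD (u not in live set ['c'])
Stmt 3 'z = c': KEEP (z is live); live-in = ['c']
Stmt 4 'x = 4 * z': DEAD (x not in live set ['z'])
Stmt 5 'a = x * u': DEAD (a not in live set ['z'])
Stmt 6 'return z': KEEP (return); live-in = ['z']
Removed statement numbers: [2, 4, 5]
Surviving IR:
  c = 6
  z = c
  return z

Answer: 2 4 5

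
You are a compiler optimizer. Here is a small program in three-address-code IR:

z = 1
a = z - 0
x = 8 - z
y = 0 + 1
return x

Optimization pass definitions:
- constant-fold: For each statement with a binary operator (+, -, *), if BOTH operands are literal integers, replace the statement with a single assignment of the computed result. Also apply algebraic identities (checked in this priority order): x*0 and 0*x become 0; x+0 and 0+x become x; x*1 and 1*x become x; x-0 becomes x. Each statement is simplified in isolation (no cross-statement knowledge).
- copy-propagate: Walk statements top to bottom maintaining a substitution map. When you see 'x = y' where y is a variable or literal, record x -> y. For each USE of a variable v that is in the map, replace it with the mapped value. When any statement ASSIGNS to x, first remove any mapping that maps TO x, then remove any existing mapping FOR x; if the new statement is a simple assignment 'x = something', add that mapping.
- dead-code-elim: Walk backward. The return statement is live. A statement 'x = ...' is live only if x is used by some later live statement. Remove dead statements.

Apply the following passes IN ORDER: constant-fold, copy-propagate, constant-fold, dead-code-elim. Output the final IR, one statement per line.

Initial IR:
  z = 1
  a = z - 0
  x = 8 - z
  y = 0 + 1
  return x
After constant-fold (5 stmts):
  z = 1
  a = z
  x = 8 - z
  y = 1
  return x
After copy-propagate (5 stmts):
  z = 1
  a = 1
  x = 8 - 1
  y = 1
  return x
After constant-fold (5 stmts):
  z = 1
  a = 1
  x = 7
  y = 1
  return x
After dead-code-elim (2 stmts):
  x = 7
  return x

Answer: x = 7
return x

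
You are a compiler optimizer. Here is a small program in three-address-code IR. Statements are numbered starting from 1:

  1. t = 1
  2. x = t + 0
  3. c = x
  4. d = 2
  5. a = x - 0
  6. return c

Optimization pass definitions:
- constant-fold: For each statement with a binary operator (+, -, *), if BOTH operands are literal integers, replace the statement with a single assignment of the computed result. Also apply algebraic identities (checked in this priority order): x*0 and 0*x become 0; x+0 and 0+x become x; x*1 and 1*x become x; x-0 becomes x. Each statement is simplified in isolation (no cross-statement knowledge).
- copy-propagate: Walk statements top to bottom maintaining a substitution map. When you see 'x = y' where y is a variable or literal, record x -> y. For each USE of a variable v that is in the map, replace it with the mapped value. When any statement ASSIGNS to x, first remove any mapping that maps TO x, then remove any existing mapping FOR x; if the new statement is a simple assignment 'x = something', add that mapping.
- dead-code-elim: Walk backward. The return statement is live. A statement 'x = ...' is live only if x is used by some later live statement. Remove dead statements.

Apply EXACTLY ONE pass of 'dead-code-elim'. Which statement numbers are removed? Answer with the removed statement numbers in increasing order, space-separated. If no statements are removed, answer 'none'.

Backward liveness scan:
Stmt 1 't = 1': KEEP (t is live); live-in = []
Stmt 2 'x = t + 0': KEEP (x is live); live-in = ['t']
Stmt 3 'c = x': KEEP (c is live); live-in = ['x']
Stmt 4 'd = 2': DEAD (d not in live set ['c'])
Stmt 5 'a = x - 0': DEAD (a not in live set ['c'])
Stmt 6 'return c': KEEP (return); live-in = ['c']
Removed statement numbers: [4, 5]
Surviving IR:
  t = 1
  x = t + 0
  c = x
  return c

Answer: 4 5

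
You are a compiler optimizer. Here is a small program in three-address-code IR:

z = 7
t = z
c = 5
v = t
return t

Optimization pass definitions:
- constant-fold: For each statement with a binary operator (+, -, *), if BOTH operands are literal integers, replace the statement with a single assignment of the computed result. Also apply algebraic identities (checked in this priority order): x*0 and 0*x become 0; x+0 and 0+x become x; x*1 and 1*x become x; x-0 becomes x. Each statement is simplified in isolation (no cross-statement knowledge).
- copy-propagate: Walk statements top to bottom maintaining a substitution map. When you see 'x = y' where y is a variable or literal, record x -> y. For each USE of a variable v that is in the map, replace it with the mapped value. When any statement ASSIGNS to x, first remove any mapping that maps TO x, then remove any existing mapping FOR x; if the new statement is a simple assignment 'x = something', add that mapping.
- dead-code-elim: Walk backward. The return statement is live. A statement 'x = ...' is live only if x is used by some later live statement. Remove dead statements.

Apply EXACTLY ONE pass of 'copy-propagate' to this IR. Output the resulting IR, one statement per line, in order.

Answer: z = 7
t = 7
c = 5
v = 7
return 7

Derivation:
Applying copy-propagate statement-by-statement:
  [1] z = 7  (unchanged)
  [2] t = z  -> t = 7
  [3] c = 5  (unchanged)
  [4] v = t  -> v = 7
  [5] return t  -> return 7
Result (5 stmts):
  z = 7
  t = 7
  c = 5
  v = 7
  return 7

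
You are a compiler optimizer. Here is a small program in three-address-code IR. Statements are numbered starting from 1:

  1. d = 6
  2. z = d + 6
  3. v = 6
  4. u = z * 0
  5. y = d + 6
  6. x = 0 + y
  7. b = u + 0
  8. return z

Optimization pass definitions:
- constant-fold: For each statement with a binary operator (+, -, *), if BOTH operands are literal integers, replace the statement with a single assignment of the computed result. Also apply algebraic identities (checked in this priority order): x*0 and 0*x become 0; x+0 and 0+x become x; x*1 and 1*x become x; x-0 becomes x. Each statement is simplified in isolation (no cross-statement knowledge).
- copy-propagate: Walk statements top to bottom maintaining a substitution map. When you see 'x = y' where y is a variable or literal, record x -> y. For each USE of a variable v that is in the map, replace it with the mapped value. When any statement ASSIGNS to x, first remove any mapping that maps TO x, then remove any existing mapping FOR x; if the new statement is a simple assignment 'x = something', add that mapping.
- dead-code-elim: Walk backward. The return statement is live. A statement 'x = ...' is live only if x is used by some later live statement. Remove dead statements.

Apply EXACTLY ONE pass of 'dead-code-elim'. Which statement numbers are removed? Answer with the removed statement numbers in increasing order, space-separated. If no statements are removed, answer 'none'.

Answer: 3 4 5 6 7

Derivation:
Backward liveness scan:
Stmt 1 'd = 6': KEEP (d is live); live-in = []
Stmt 2 'z = d + 6': KEEP (z is live); live-in = ['d']
Stmt 3 'v = 6': DEAD (v not in live set ['z'])
Stmt 4 'u = z * 0': DEAD (u not in live set ['z'])
Stmt 5 'y = d + 6': DEAD (y not in live set ['z'])
Stmt 6 'x = 0 + y': DEAD (x not in live set ['z'])
Stmt 7 'b = u + 0': DEAD (b not in live set ['z'])
Stmt 8 'return z': KEEP (return); live-in = ['z']
Removed statement numbers: [3, 4, 5, 6, 7]
Surviving IR:
  d = 6
  z = d + 6
  return z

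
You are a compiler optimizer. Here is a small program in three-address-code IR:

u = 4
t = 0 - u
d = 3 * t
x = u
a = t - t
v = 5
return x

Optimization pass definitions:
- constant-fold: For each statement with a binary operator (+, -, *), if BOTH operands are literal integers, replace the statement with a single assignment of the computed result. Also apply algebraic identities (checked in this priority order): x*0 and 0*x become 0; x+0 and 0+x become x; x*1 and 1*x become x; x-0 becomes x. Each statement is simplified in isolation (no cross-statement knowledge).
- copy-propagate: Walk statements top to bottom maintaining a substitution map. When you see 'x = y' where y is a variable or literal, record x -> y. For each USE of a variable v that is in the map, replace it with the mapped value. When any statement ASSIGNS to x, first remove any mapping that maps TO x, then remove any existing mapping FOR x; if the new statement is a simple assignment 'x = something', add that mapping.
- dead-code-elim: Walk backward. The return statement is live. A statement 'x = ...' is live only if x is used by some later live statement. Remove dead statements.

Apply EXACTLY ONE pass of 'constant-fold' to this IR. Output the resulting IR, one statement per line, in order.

Answer: u = 4
t = 0 - u
d = 3 * t
x = u
a = t - t
v = 5
return x

Derivation:
Applying constant-fold statement-by-statement:
  [1] u = 4  (unchanged)
  [2] t = 0 - u  (unchanged)
  [3] d = 3 * t  (unchanged)
  [4] x = u  (unchanged)
  [5] a = t - t  (unchanged)
  [6] v = 5  (unchanged)
  [7] return x  (unchanged)
Result (7 stmts):
  u = 4
  t = 0 - u
  d = 3 * t
  x = u
  a = t - t
  v = 5
  return x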